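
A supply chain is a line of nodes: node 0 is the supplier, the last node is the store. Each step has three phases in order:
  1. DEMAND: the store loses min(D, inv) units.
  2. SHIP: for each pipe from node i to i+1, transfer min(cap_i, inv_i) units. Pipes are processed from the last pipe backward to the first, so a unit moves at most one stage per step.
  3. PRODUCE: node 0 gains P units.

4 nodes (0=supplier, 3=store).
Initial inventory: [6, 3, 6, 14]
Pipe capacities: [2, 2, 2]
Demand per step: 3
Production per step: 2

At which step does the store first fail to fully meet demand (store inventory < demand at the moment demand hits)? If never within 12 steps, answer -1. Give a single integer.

Step 1: demand=3,sold=3 ship[2->3]=2 ship[1->2]=2 ship[0->1]=2 prod=2 -> [6 3 6 13]
Step 2: demand=3,sold=3 ship[2->3]=2 ship[1->2]=2 ship[0->1]=2 prod=2 -> [6 3 6 12]
Step 3: demand=3,sold=3 ship[2->3]=2 ship[1->2]=2 ship[0->1]=2 prod=2 -> [6 3 6 11]
Step 4: demand=3,sold=3 ship[2->3]=2 ship[1->2]=2 ship[0->1]=2 prod=2 -> [6 3 6 10]
Step 5: demand=3,sold=3 ship[2->3]=2 ship[1->2]=2 ship[0->1]=2 prod=2 -> [6 3 6 9]
Step 6: demand=3,sold=3 ship[2->3]=2 ship[1->2]=2 ship[0->1]=2 prod=2 -> [6 3 6 8]
Step 7: demand=3,sold=3 ship[2->3]=2 ship[1->2]=2 ship[0->1]=2 prod=2 -> [6 3 6 7]
Step 8: demand=3,sold=3 ship[2->3]=2 ship[1->2]=2 ship[0->1]=2 prod=2 -> [6 3 6 6]
Step 9: demand=3,sold=3 ship[2->3]=2 ship[1->2]=2 ship[0->1]=2 prod=2 -> [6 3 6 5]
Step 10: demand=3,sold=3 ship[2->3]=2 ship[1->2]=2 ship[0->1]=2 prod=2 -> [6 3 6 4]
Step 11: demand=3,sold=3 ship[2->3]=2 ship[1->2]=2 ship[0->1]=2 prod=2 -> [6 3 6 3]
Step 12: demand=3,sold=3 ship[2->3]=2 ship[1->2]=2 ship[0->1]=2 prod=2 -> [6 3 6 2]
No stockout in 12 steps

-1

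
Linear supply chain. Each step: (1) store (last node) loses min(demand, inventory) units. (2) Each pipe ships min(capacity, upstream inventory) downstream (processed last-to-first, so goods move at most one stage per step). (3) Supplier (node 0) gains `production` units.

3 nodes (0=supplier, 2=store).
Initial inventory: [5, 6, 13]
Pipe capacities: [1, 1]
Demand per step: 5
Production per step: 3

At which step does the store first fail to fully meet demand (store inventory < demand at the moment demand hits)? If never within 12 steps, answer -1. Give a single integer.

Step 1: demand=5,sold=5 ship[1->2]=1 ship[0->1]=1 prod=3 -> [7 6 9]
Step 2: demand=5,sold=5 ship[1->2]=1 ship[0->1]=1 prod=3 -> [9 6 5]
Step 3: demand=5,sold=5 ship[1->2]=1 ship[0->1]=1 prod=3 -> [11 6 1]
Step 4: demand=5,sold=1 ship[1->2]=1 ship[0->1]=1 prod=3 -> [13 6 1]
Step 5: demand=5,sold=1 ship[1->2]=1 ship[0->1]=1 prod=3 -> [15 6 1]
Step 6: demand=5,sold=1 ship[1->2]=1 ship[0->1]=1 prod=3 -> [17 6 1]
Step 7: demand=5,sold=1 ship[1->2]=1 ship[0->1]=1 prod=3 -> [19 6 1]
Step 8: demand=5,sold=1 ship[1->2]=1 ship[0->1]=1 prod=3 -> [21 6 1]
Step 9: demand=5,sold=1 ship[1->2]=1 ship[0->1]=1 prod=3 -> [23 6 1]
Step 10: demand=5,sold=1 ship[1->2]=1 ship[0->1]=1 prod=3 -> [25 6 1]
Step 11: demand=5,sold=1 ship[1->2]=1 ship[0->1]=1 prod=3 -> [27 6 1]
Step 12: demand=5,sold=1 ship[1->2]=1 ship[0->1]=1 prod=3 -> [29 6 1]
First stockout at step 4

4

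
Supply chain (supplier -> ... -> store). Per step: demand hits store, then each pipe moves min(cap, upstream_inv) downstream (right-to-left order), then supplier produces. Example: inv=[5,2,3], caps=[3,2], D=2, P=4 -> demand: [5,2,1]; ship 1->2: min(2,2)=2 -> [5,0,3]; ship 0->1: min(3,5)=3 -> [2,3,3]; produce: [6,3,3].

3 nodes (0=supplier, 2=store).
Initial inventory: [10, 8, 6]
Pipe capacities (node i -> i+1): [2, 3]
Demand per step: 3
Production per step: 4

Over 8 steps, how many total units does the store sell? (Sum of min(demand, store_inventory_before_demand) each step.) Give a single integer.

Step 1: sold=3 (running total=3) -> [12 7 6]
Step 2: sold=3 (running total=6) -> [14 6 6]
Step 3: sold=3 (running total=9) -> [16 5 6]
Step 4: sold=3 (running total=12) -> [18 4 6]
Step 5: sold=3 (running total=15) -> [20 3 6]
Step 6: sold=3 (running total=18) -> [22 2 6]
Step 7: sold=3 (running total=21) -> [24 2 5]
Step 8: sold=3 (running total=24) -> [26 2 4]

Answer: 24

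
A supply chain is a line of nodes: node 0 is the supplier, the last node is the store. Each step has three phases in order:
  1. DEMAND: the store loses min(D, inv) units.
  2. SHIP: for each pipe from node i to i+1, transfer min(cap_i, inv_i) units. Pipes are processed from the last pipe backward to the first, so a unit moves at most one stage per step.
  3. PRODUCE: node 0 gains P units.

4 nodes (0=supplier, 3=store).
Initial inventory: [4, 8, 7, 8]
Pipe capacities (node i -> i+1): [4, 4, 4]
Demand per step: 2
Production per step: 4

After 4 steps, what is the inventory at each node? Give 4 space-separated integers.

Step 1: demand=2,sold=2 ship[2->3]=4 ship[1->2]=4 ship[0->1]=4 prod=4 -> inv=[4 8 7 10]
Step 2: demand=2,sold=2 ship[2->3]=4 ship[1->2]=4 ship[0->1]=4 prod=4 -> inv=[4 8 7 12]
Step 3: demand=2,sold=2 ship[2->3]=4 ship[1->2]=4 ship[0->1]=4 prod=4 -> inv=[4 8 7 14]
Step 4: demand=2,sold=2 ship[2->3]=4 ship[1->2]=4 ship[0->1]=4 prod=4 -> inv=[4 8 7 16]

4 8 7 16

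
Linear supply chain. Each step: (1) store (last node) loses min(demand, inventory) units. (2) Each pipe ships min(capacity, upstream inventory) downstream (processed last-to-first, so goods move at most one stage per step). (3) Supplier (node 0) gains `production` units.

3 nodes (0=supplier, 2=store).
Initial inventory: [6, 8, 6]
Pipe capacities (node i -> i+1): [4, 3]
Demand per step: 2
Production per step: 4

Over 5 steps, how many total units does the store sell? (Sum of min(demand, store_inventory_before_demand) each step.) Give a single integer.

Answer: 10

Derivation:
Step 1: sold=2 (running total=2) -> [6 9 7]
Step 2: sold=2 (running total=4) -> [6 10 8]
Step 3: sold=2 (running total=6) -> [6 11 9]
Step 4: sold=2 (running total=8) -> [6 12 10]
Step 5: sold=2 (running total=10) -> [6 13 11]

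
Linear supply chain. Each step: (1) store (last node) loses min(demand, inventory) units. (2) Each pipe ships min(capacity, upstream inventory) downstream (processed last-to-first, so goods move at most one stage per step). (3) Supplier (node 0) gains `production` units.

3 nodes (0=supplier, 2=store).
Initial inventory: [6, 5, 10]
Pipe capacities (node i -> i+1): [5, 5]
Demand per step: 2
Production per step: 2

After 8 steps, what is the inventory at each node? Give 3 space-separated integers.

Step 1: demand=2,sold=2 ship[1->2]=5 ship[0->1]=5 prod=2 -> inv=[3 5 13]
Step 2: demand=2,sold=2 ship[1->2]=5 ship[0->1]=3 prod=2 -> inv=[2 3 16]
Step 3: demand=2,sold=2 ship[1->2]=3 ship[0->1]=2 prod=2 -> inv=[2 2 17]
Step 4: demand=2,sold=2 ship[1->2]=2 ship[0->1]=2 prod=2 -> inv=[2 2 17]
Step 5: demand=2,sold=2 ship[1->2]=2 ship[0->1]=2 prod=2 -> inv=[2 2 17]
Step 6: demand=2,sold=2 ship[1->2]=2 ship[0->1]=2 prod=2 -> inv=[2 2 17]
Step 7: demand=2,sold=2 ship[1->2]=2 ship[0->1]=2 prod=2 -> inv=[2 2 17]
Step 8: demand=2,sold=2 ship[1->2]=2 ship[0->1]=2 prod=2 -> inv=[2 2 17]

2 2 17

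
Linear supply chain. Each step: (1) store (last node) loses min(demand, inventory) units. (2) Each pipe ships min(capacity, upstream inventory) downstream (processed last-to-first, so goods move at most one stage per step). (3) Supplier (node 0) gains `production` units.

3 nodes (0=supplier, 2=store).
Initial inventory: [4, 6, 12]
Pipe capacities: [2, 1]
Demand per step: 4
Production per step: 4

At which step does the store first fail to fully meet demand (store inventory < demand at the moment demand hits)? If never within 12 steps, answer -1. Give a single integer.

Step 1: demand=4,sold=4 ship[1->2]=1 ship[0->1]=2 prod=4 -> [6 7 9]
Step 2: demand=4,sold=4 ship[1->2]=1 ship[0->1]=2 prod=4 -> [8 8 6]
Step 3: demand=4,sold=4 ship[1->2]=1 ship[0->1]=2 prod=4 -> [10 9 3]
Step 4: demand=4,sold=3 ship[1->2]=1 ship[0->1]=2 prod=4 -> [12 10 1]
Step 5: demand=4,sold=1 ship[1->2]=1 ship[0->1]=2 prod=4 -> [14 11 1]
Step 6: demand=4,sold=1 ship[1->2]=1 ship[0->1]=2 prod=4 -> [16 12 1]
Step 7: demand=4,sold=1 ship[1->2]=1 ship[0->1]=2 prod=4 -> [18 13 1]
Step 8: demand=4,sold=1 ship[1->2]=1 ship[0->1]=2 prod=4 -> [20 14 1]
Step 9: demand=4,sold=1 ship[1->2]=1 ship[0->1]=2 prod=4 -> [22 15 1]
Step 10: demand=4,sold=1 ship[1->2]=1 ship[0->1]=2 prod=4 -> [24 16 1]
Step 11: demand=4,sold=1 ship[1->2]=1 ship[0->1]=2 prod=4 -> [26 17 1]
Step 12: demand=4,sold=1 ship[1->2]=1 ship[0->1]=2 prod=4 -> [28 18 1]
First stockout at step 4

4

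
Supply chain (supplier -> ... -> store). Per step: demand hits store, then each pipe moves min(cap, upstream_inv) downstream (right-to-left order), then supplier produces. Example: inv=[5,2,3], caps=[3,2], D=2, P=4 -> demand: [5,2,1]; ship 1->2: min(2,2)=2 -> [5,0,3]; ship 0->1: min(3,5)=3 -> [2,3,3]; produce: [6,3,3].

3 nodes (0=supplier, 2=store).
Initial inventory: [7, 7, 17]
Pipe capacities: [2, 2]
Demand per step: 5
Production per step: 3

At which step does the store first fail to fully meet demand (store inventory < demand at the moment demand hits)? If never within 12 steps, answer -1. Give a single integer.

Step 1: demand=5,sold=5 ship[1->2]=2 ship[0->1]=2 prod=3 -> [8 7 14]
Step 2: demand=5,sold=5 ship[1->2]=2 ship[0->1]=2 prod=3 -> [9 7 11]
Step 3: demand=5,sold=5 ship[1->2]=2 ship[0->1]=2 prod=3 -> [10 7 8]
Step 4: demand=5,sold=5 ship[1->2]=2 ship[0->1]=2 prod=3 -> [11 7 5]
Step 5: demand=5,sold=5 ship[1->2]=2 ship[0->1]=2 prod=3 -> [12 7 2]
Step 6: demand=5,sold=2 ship[1->2]=2 ship[0->1]=2 prod=3 -> [13 7 2]
Step 7: demand=5,sold=2 ship[1->2]=2 ship[0->1]=2 prod=3 -> [14 7 2]
Step 8: demand=5,sold=2 ship[1->2]=2 ship[0->1]=2 prod=3 -> [15 7 2]
Step 9: demand=5,sold=2 ship[1->2]=2 ship[0->1]=2 prod=3 -> [16 7 2]
Step 10: demand=5,sold=2 ship[1->2]=2 ship[0->1]=2 prod=3 -> [17 7 2]
Step 11: demand=5,sold=2 ship[1->2]=2 ship[0->1]=2 prod=3 -> [18 7 2]
Step 12: demand=5,sold=2 ship[1->2]=2 ship[0->1]=2 prod=3 -> [19 7 2]
First stockout at step 6

6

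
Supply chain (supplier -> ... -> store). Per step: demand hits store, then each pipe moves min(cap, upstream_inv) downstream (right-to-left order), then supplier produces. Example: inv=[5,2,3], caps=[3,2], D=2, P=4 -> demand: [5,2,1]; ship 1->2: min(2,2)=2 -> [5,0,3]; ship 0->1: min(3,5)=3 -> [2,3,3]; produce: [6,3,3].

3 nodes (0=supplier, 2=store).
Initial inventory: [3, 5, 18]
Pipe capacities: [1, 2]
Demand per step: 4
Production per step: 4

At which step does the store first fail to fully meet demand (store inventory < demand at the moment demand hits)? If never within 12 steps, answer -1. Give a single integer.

Step 1: demand=4,sold=4 ship[1->2]=2 ship[0->1]=1 prod=4 -> [6 4 16]
Step 2: demand=4,sold=4 ship[1->2]=2 ship[0->1]=1 prod=4 -> [9 3 14]
Step 3: demand=4,sold=4 ship[1->2]=2 ship[0->1]=1 prod=4 -> [12 2 12]
Step 4: demand=4,sold=4 ship[1->2]=2 ship[0->1]=1 prod=4 -> [15 1 10]
Step 5: demand=4,sold=4 ship[1->2]=1 ship[0->1]=1 prod=4 -> [18 1 7]
Step 6: demand=4,sold=4 ship[1->2]=1 ship[0->1]=1 prod=4 -> [21 1 4]
Step 7: demand=4,sold=4 ship[1->2]=1 ship[0->1]=1 prod=4 -> [24 1 1]
Step 8: demand=4,sold=1 ship[1->2]=1 ship[0->1]=1 prod=4 -> [27 1 1]
Step 9: demand=4,sold=1 ship[1->2]=1 ship[0->1]=1 prod=4 -> [30 1 1]
Step 10: demand=4,sold=1 ship[1->2]=1 ship[0->1]=1 prod=4 -> [33 1 1]
Step 11: demand=4,sold=1 ship[1->2]=1 ship[0->1]=1 prod=4 -> [36 1 1]
Step 12: demand=4,sold=1 ship[1->2]=1 ship[0->1]=1 prod=4 -> [39 1 1]
First stockout at step 8

8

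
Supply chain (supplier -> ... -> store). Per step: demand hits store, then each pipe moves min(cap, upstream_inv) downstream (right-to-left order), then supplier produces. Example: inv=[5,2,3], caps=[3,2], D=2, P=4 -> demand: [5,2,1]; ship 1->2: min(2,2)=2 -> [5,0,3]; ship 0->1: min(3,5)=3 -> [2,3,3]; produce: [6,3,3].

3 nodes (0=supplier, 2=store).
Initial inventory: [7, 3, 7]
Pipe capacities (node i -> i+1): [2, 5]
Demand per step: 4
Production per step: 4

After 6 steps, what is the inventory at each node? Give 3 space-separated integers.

Step 1: demand=4,sold=4 ship[1->2]=3 ship[0->1]=2 prod=4 -> inv=[9 2 6]
Step 2: demand=4,sold=4 ship[1->2]=2 ship[0->1]=2 prod=4 -> inv=[11 2 4]
Step 3: demand=4,sold=4 ship[1->2]=2 ship[0->1]=2 prod=4 -> inv=[13 2 2]
Step 4: demand=4,sold=2 ship[1->2]=2 ship[0->1]=2 prod=4 -> inv=[15 2 2]
Step 5: demand=4,sold=2 ship[1->2]=2 ship[0->1]=2 prod=4 -> inv=[17 2 2]
Step 6: demand=4,sold=2 ship[1->2]=2 ship[0->1]=2 prod=4 -> inv=[19 2 2]

19 2 2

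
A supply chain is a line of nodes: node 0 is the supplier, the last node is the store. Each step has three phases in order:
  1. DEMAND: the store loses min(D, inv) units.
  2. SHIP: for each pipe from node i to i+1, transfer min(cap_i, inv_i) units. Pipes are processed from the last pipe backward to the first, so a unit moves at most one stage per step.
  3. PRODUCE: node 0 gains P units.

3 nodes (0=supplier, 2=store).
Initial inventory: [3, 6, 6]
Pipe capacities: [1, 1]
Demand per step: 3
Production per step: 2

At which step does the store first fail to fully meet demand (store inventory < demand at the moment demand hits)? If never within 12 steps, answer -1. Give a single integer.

Step 1: demand=3,sold=3 ship[1->2]=1 ship[0->1]=1 prod=2 -> [4 6 4]
Step 2: demand=3,sold=3 ship[1->2]=1 ship[0->1]=1 prod=2 -> [5 6 2]
Step 3: demand=3,sold=2 ship[1->2]=1 ship[0->1]=1 prod=2 -> [6 6 1]
Step 4: demand=3,sold=1 ship[1->2]=1 ship[0->1]=1 prod=2 -> [7 6 1]
Step 5: demand=3,sold=1 ship[1->2]=1 ship[0->1]=1 prod=2 -> [8 6 1]
Step 6: demand=3,sold=1 ship[1->2]=1 ship[0->1]=1 prod=2 -> [9 6 1]
Step 7: demand=3,sold=1 ship[1->2]=1 ship[0->1]=1 prod=2 -> [10 6 1]
Step 8: demand=3,sold=1 ship[1->2]=1 ship[0->1]=1 prod=2 -> [11 6 1]
Step 9: demand=3,sold=1 ship[1->2]=1 ship[0->1]=1 prod=2 -> [12 6 1]
Step 10: demand=3,sold=1 ship[1->2]=1 ship[0->1]=1 prod=2 -> [13 6 1]
Step 11: demand=3,sold=1 ship[1->2]=1 ship[0->1]=1 prod=2 -> [14 6 1]
Step 12: demand=3,sold=1 ship[1->2]=1 ship[0->1]=1 prod=2 -> [15 6 1]
First stockout at step 3

3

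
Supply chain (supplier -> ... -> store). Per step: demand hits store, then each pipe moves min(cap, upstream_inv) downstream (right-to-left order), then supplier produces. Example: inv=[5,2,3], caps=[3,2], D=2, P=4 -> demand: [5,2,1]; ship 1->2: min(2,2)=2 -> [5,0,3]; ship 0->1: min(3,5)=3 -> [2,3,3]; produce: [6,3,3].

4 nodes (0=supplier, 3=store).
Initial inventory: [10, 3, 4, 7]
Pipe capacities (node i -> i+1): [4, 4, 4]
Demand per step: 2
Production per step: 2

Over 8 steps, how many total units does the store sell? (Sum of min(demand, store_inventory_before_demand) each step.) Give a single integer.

Step 1: sold=2 (running total=2) -> [8 4 3 9]
Step 2: sold=2 (running total=4) -> [6 4 4 10]
Step 3: sold=2 (running total=6) -> [4 4 4 12]
Step 4: sold=2 (running total=8) -> [2 4 4 14]
Step 5: sold=2 (running total=10) -> [2 2 4 16]
Step 6: sold=2 (running total=12) -> [2 2 2 18]
Step 7: sold=2 (running total=14) -> [2 2 2 18]
Step 8: sold=2 (running total=16) -> [2 2 2 18]

Answer: 16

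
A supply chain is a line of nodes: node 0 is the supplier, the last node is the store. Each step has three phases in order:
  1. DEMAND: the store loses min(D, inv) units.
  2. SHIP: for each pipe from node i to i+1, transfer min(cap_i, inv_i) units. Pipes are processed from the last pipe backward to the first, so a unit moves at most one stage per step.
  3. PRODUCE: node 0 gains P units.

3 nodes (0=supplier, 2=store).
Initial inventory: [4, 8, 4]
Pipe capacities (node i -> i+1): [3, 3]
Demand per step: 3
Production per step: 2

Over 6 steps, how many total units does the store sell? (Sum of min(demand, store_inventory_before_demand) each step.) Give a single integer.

Step 1: sold=3 (running total=3) -> [3 8 4]
Step 2: sold=3 (running total=6) -> [2 8 4]
Step 3: sold=3 (running total=9) -> [2 7 4]
Step 4: sold=3 (running total=12) -> [2 6 4]
Step 5: sold=3 (running total=15) -> [2 5 4]
Step 6: sold=3 (running total=18) -> [2 4 4]

Answer: 18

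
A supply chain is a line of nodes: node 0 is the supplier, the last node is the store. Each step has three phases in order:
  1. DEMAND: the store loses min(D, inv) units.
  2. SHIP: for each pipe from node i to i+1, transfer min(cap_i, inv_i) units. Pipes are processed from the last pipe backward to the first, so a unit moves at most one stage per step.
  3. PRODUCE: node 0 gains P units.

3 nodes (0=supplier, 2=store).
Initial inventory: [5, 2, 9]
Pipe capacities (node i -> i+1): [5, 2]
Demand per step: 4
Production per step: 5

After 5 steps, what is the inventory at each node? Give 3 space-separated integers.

Step 1: demand=4,sold=4 ship[1->2]=2 ship[0->1]=5 prod=5 -> inv=[5 5 7]
Step 2: demand=4,sold=4 ship[1->2]=2 ship[0->1]=5 prod=5 -> inv=[5 8 5]
Step 3: demand=4,sold=4 ship[1->2]=2 ship[0->1]=5 prod=5 -> inv=[5 11 3]
Step 4: demand=4,sold=3 ship[1->2]=2 ship[0->1]=5 prod=5 -> inv=[5 14 2]
Step 5: demand=4,sold=2 ship[1->2]=2 ship[0->1]=5 prod=5 -> inv=[5 17 2]

5 17 2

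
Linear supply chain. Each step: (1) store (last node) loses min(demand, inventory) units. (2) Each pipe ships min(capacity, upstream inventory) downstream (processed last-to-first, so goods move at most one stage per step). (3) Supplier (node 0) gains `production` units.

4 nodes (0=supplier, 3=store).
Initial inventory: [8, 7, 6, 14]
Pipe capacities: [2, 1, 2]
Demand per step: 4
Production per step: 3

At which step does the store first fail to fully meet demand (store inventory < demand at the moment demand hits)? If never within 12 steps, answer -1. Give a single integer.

Step 1: demand=4,sold=4 ship[2->3]=2 ship[1->2]=1 ship[0->1]=2 prod=3 -> [9 8 5 12]
Step 2: demand=4,sold=4 ship[2->3]=2 ship[1->2]=1 ship[0->1]=2 prod=3 -> [10 9 4 10]
Step 3: demand=4,sold=4 ship[2->3]=2 ship[1->2]=1 ship[0->1]=2 prod=3 -> [11 10 3 8]
Step 4: demand=4,sold=4 ship[2->3]=2 ship[1->2]=1 ship[0->1]=2 prod=3 -> [12 11 2 6]
Step 5: demand=4,sold=4 ship[2->3]=2 ship[1->2]=1 ship[0->1]=2 prod=3 -> [13 12 1 4]
Step 6: demand=4,sold=4 ship[2->3]=1 ship[1->2]=1 ship[0->1]=2 prod=3 -> [14 13 1 1]
Step 7: demand=4,sold=1 ship[2->3]=1 ship[1->2]=1 ship[0->1]=2 prod=3 -> [15 14 1 1]
Step 8: demand=4,sold=1 ship[2->3]=1 ship[1->2]=1 ship[0->1]=2 prod=3 -> [16 15 1 1]
Step 9: demand=4,sold=1 ship[2->3]=1 ship[1->2]=1 ship[0->1]=2 prod=3 -> [17 16 1 1]
Step 10: demand=4,sold=1 ship[2->3]=1 ship[1->2]=1 ship[0->1]=2 prod=3 -> [18 17 1 1]
Step 11: demand=4,sold=1 ship[2->3]=1 ship[1->2]=1 ship[0->1]=2 prod=3 -> [19 18 1 1]
Step 12: demand=4,sold=1 ship[2->3]=1 ship[1->2]=1 ship[0->1]=2 prod=3 -> [20 19 1 1]
First stockout at step 7

7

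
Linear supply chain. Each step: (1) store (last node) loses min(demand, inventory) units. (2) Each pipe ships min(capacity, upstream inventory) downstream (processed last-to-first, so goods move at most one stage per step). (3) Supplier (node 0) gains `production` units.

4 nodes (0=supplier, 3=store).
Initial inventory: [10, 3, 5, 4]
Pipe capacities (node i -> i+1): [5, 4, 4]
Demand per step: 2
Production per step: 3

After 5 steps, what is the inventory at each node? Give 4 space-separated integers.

Step 1: demand=2,sold=2 ship[2->3]=4 ship[1->2]=3 ship[0->1]=5 prod=3 -> inv=[8 5 4 6]
Step 2: demand=2,sold=2 ship[2->3]=4 ship[1->2]=4 ship[0->1]=5 prod=3 -> inv=[6 6 4 8]
Step 3: demand=2,sold=2 ship[2->3]=4 ship[1->2]=4 ship[0->1]=5 prod=3 -> inv=[4 7 4 10]
Step 4: demand=2,sold=2 ship[2->3]=4 ship[1->2]=4 ship[0->1]=4 prod=3 -> inv=[3 7 4 12]
Step 5: demand=2,sold=2 ship[2->3]=4 ship[1->2]=4 ship[0->1]=3 prod=3 -> inv=[3 6 4 14]

3 6 4 14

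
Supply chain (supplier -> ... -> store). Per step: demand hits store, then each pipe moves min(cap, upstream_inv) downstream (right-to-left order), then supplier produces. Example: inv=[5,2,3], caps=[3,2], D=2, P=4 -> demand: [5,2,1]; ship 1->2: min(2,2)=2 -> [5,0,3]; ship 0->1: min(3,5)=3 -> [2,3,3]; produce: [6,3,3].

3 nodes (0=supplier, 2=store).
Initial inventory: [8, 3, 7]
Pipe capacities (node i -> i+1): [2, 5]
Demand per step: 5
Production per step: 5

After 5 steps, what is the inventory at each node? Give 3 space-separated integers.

Step 1: demand=5,sold=5 ship[1->2]=3 ship[0->1]=2 prod=5 -> inv=[11 2 5]
Step 2: demand=5,sold=5 ship[1->2]=2 ship[0->1]=2 prod=5 -> inv=[14 2 2]
Step 3: demand=5,sold=2 ship[1->2]=2 ship[0->1]=2 prod=5 -> inv=[17 2 2]
Step 4: demand=5,sold=2 ship[1->2]=2 ship[0->1]=2 prod=5 -> inv=[20 2 2]
Step 5: demand=5,sold=2 ship[1->2]=2 ship[0->1]=2 prod=5 -> inv=[23 2 2]

23 2 2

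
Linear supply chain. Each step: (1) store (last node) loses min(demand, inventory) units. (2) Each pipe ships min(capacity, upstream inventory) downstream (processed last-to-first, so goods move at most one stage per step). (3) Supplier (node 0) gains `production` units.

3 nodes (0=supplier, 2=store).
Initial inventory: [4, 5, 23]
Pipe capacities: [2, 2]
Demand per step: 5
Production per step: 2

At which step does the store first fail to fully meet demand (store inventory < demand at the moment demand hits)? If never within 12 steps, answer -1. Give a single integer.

Step 1: demand=5,sold=5 ship[1->2]=2 ship[0->1]=2 prod=2 -> [4 5 20]
Step 2: demand=5,sold=5 ship[1->2]=2 ship[0->1]=2 prod=2 -> [4 5 17]
Step 3: demand=5,sold=5 ship[1->2]=2 ship[0->1]=2 prod=2 -> [4 5 14]
Step 4: demand=5,sold=5 ship[1->2]=2 ship[0->1]=2 prod=2 -> [4 5 11]
Step 5: demand=5,sold=5 ship[1->2]=2 ship[0->1]=2 prod=2 -> [4 5 8]
Step 6: demand=5,sold=5 ship[1->2]=2 ship[0->1]=2 prod=2 -> [4 5 5]
Step 7: demand=5,sold=5 ship[1->2]=2 ship[0->1]=2 prod=2 -> [4 5 2]
Step 8: demand=5,sold=2 ship[1->2]=2 ship[0->1]=2 prod=2 -> [4 5 2]
Step 9: demand=5,sold=2 ship[1->2]=2 ship[0->1]=2 prod=2 -> [4 5 2]
Step 10: demand=5,sold=2 ship[1->2]=2 ship[0->1]=2 prod=2 -> [4 5 2]
Step 11: demand=5,sold=2 ship[1->2]=2 ship[0->1]=2 prod=2 -> [4 5 2]
Step 12: demand=5,sold=2 ship[1->2]=2 ship[0->1]=2 prod=2 -> [4 5 2]
First stockout at step 8

8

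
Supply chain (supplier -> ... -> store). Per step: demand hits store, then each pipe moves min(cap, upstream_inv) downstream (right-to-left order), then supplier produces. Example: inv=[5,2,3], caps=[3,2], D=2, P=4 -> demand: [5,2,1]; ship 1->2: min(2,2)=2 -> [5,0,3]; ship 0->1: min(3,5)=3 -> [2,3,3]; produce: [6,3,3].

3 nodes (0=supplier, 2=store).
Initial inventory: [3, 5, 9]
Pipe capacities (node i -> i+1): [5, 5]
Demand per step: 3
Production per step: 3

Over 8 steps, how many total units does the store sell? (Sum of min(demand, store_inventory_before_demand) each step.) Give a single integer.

Answer: 24

Derivation:
Step 1: sold=3 (running total=3) -> [3 3 11]
Step 2: sold=3 (running total=6) -> [3 3 11]
Step 3: sold=3 (running total=9) -> [3 3 11]
Step 4: sold=3 (running total=12) -> [3 3 11]
Step 5: sold=3 (running total=15) -> [3 3 11]
Step 6: sold=3 (running total=18) -> [3 3 11]
Step 7: sold=3 (running total=21) -> [3 3 11]
Step 8: sold=3 (running total=24) -> [3 3 11]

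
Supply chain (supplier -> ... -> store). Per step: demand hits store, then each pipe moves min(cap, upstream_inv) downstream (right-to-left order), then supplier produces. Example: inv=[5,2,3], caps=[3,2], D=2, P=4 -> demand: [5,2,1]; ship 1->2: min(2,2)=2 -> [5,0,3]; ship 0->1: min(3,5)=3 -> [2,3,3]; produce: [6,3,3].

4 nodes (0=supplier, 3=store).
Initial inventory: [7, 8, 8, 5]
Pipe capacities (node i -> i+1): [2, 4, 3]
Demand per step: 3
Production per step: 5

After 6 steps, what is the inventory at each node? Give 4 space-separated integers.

Step 1: demand=3,sold=3 ship[2->3]=3 ship[1->2]=4 ship[0->1]=2 prod=5 -> inv=[10 6 9 5]
Step 2: demand=3,sold=3 ship[2->3]=3 ship[1->2]=4 ship[0->1]=2 prod=5 -> inv=[13 4 10 5]
Step 3: demand=3,sold=3 ship[2->3]=3 ship[1->2]=4 ship[0->1]=2 prod=5 -> inv=[16 2 11 5]
Step 4: demand=3,sold=3 ship[2->3]=3 ship[1->2]=2 ship[0->1]=2 prod=5 -> inv=[19 2 10 5]
Step 5: demand=3,sold=3 ship[2->3]=3 ship[1->2]=2 ship[0->1]=2 prod=5 -> inv=[22 2 9 5]
Step 6: demand=3,sold=3 ship[2->3]=3 ship[1->2]=2 ship[0->1]=2 prod=5 -> inv=[25 2 8 5]

25 2 8 5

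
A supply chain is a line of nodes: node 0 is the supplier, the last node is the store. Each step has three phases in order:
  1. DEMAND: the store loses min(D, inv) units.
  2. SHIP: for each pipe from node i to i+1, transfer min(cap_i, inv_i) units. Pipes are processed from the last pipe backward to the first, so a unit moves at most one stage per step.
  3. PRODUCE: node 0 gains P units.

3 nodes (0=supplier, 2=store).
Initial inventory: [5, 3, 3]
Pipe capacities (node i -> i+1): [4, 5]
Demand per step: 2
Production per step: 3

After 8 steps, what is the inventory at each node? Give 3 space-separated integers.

Step 1: demand=2,sold=2 ship[1->2]=3 ship[0->1]=4 prod=3 -> inv=[4 4 4]
Step 2: demand=2,sold=2 ship[1->2]=4 ship[0->1]=4 prod=3 -> inv=[3 4 6]
Step 3: demand=2,sold=2 ship[1->2]=4 ship[0->1]=3 prod=3 -> inv=[3 3 8]
Step 4: demand=2,sold=2 ship[1->2]=3 ship[0->1]=3 prod=3 -> inv=[3 3 9]
Step 5: demand=2,sold=2 ship[1->2]=3 ship[0->1]=3 prod=3 -> inv=[3 3 10]
Step 6: demand=2,sold=2 ship[1->2]=3 ship[0->1]=3 prod=3 -> inv=[3 3 11]
Step 7: demand=2,sold=2 ship[1->2]=3 ship[0->1]=3 prod=3 -> inv=[3 3 12]
Step 8: demand=2,sold=2 ship[1->2]=3 ship[0->1]=3 prod=3 -> inv=[3 3 13]

3 3 13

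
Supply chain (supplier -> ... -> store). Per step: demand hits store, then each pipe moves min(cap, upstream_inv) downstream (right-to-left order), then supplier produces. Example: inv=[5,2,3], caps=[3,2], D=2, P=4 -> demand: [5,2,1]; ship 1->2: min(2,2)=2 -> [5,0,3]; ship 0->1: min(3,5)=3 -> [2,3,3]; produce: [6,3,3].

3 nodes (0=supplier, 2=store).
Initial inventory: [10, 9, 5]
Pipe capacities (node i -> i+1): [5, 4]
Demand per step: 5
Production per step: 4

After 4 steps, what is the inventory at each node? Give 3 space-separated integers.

Step 1: demand=5,sold=5 ship[1->2]=4 ship[0->1]=5 prod=4 -> inv=[9 10 4]
Step 2: demand=5,sold=4 ship[1->2]=4 ship[0->1]=5 prod=4 -> inv=[8 11 4]
Step 3: demand=5,sold=4 ship[1->2]=4 ship[0->1]=5 prod=4 -> inv=[7 12 4]
Step 4: demand=5,sold=4 ship[1->2]=4 ship[0->1]=5 prod=4 -> inv=[6 13 4]

6 13 4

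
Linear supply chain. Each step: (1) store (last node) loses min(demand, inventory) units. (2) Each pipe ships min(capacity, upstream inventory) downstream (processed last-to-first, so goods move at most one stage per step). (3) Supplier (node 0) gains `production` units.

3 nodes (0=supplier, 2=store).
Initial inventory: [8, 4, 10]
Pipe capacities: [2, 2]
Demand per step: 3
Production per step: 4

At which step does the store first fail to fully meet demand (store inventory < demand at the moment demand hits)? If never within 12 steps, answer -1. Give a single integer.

Step 1: demand=3,sold=3 ship[1->2]=2 ship[0->1]=2 prod=4 -> [10 4 9]
Step 2: demand=3,sold=3 ship[1->2]=2 ship[0->1]=2 prod=4 -> [12 4 8]
Step 3: demand=3,sold=3 ship[1->2]=2 ship[0->1]=2 prod=4 -> [14 4 7]
Step 4: demand=3,sold=3 ship[1->2]=2 ship[0->1]=2 prod=4 -> [16 4 6]
Step 5: demand=3,sold=3 ship[1->2]=2 ship[0->1]=2 prod=4 -> [18 4 5]
Step 6: demand=3,sold=3 ship[1->2]=2 ship[0->1]=2 prod=4 -> [20 4 4]
Step 7: demand=3,sold=3 ship[1->2]=2 ship[0->1]=2 prod=4 -> [22 4 3]
Step 8: demand=3,sold=3 ship[1->2]=2 ship[0->1]=2 prod=4 -> [24 4 2]
Step 9: demand=3,sold=2 ship[1->2]=2 ship[0->1]=2 prod=4 -> [26 4 2]
Step 10: demand=3,sold=2 ship[1->2]=2 ship[0->1]=2 prod=4 -> [28 4 2]
Step 11: demand=3,sold=2 ship[1->2]=2 ship[0->1]=2 prod=4 -> [30 4 2]
Step 12: demand=3,sold=2 ship[1->2]=2 ship[0->1]=2 prod=4 -> [32 4 2]
First stockout at step 9

9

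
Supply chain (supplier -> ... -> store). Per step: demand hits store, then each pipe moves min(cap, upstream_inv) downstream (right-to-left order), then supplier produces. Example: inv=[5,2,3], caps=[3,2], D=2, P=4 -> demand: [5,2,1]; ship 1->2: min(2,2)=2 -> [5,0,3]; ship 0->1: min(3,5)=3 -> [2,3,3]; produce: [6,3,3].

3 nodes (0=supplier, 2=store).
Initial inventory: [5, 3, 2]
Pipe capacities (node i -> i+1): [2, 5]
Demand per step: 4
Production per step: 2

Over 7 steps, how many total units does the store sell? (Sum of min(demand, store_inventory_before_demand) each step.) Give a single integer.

Step 1: sold=2 (running total=2) -> [5 2 3]
Step 2: sold=3 (running total=5) -> [5 2 2]
Step 3: sold=2 (running total=7) -> [5 2 2]
Step 4: sold=2 (running total=9) -> [5 2 2]
Step 5: sold=2 (running total=11) -> [5 2 2]
Step 6: sold=2 (running total=13) -> [5 2 2]
Step 7: sold=2 (running total=15) -> [5 2 2]

Answer: 15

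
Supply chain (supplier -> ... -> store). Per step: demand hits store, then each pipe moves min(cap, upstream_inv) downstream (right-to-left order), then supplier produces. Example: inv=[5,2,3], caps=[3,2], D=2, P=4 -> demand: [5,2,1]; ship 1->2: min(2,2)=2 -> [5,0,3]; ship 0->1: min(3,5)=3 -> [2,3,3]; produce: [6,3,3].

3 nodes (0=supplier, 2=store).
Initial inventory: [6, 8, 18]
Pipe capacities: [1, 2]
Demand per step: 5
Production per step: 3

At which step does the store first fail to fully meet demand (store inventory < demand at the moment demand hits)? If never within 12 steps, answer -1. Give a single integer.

Step 1: demand=5,sold=5 ship[1->2]=2 ship[0->1]=1 prod=3 -> [8 7 15]
Step 2: demand=5,sold=5 ship[1->2]=2 ship[0->1]=1 prod=3 -> [10 6 12]
Step 3: demand=5,sold=5 ship[1->2]=2 ship[0->1]=1 prod=3 -> [12 5 9]
Step 4: demand=5,sold=5 ship[1->2]=2 ship[0->1]=1 prod=3 -> [14 4 6]
Step 5: demand=5,sold=5 ship[1->2]=2 ship[0->1]=1 prod=3 -> [16 3 3]
Step 6: demand=5,sold=3 ship[1->2]=2 ship[0->1]=1 prod=3 -> [18 2 2]
Step 7: demand=5,sold=2 ship[1->2]=2 ship[0->1]=1 prod=3 -> [20 1 2]
Step 8: demand=5,sold=2 ship[1->2]=1 ship[0->1]=1 prod=3 -> [22 1 1]
Step 9: demand=5,sold=1 ship[1->2]=1 ship[0->1]=1 prod=3 -> [24 1 1]
Step 10: demand=5,sold=1 ship[1->2]=1 ship[0->1]=1 prod=3 -> [26 1 1]
Step 11: demand=5,sold=1 ship[1->2]=1 ship[0->1]=1 prod=3 -> [28 1 1]
Step 12: demand=5,sold=1 ship[1->2]=1 ship[0->1]=1 prod=3 -> [30 1 1]
First stockout at step 6

6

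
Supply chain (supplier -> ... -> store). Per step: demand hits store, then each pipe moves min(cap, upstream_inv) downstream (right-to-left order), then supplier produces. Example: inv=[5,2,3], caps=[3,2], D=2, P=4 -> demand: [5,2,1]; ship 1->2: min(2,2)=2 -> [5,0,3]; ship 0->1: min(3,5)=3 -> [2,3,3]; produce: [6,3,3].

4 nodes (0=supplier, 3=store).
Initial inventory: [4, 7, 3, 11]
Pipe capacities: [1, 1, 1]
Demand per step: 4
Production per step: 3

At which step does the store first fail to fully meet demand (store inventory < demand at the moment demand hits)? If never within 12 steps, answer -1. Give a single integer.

Step 1: demand=4,sold=4 ship[2->3]=1 ship[1->2]=1 ship[0->1]=1 prod=3 -> [6 7 3 8]
Step 2: demand=4,sold=4 ship[2->3]=1 ship[1->2]=1 ship[0->1]=1 prod=3 -> [8 7 3 5]
Step 3: demand=4,sold=4 ship[2->3]=1 ship[1->2]=1 ship[0->1]=1 prod=3 -> [10 7 3 2]
Step 4: demand=4,sold=2 ship[2->3]=1 ship[1->2]=1 ship[0->1]=1 prod=3 -> [12 7 3 1]
Step 5: demand=4,sold=1 ship[2->3]=1 ship[1->2]=1 ship[0->1]=1 prod=3 -> [14 7 3 1]
Step 6: demand=4,sold=1 ship[2->3]=1 ship[1->2]=1 ship[0->1]=1 prod=3 -> [16 7 3 1]
Step 7: demand=4,sold=1 ship[2->3]=1 ship[1->2]=1 ship[0->1]=1 prod=3 -> [18 7 3 1]
Step 8: demand=4,sold=1 ship[2->3]=1 ship[1->2]=1 ship[0->1]=1 prod=3 -> [20 7 3 1]
Step 9: demand=4,sold=1 ship[2->3]=1 ship[1->2]=1 ship[0->1]=1 prod=3 -> [22 7 3 1]
Step 10: demand=4,sold=1 ship[2->3]=1 ship[1->2]=1 ship[0->1]=1 prod=3 -> [24 7 3 1]
Step 11: demand=4,sold=1 ship[2->3]=1 ship[1->2]=1 ship[0->1]=1 prod=3 -> [26 7 3 1]
Step 12: demand=4,sold=1 ship[2->3]=1 ship[1->2]=1 ship[0->1]=1 prod=3 -> [28 7 3 1]
First stockout at step 4

4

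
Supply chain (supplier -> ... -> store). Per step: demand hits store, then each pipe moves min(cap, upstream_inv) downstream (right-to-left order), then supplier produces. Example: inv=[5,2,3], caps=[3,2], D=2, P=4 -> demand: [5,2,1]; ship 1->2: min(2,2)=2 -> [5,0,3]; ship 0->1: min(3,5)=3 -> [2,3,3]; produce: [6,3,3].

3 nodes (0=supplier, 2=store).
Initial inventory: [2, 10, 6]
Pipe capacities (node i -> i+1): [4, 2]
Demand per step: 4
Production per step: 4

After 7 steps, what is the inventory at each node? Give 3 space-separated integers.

Step 1: demand=4,sold=4 ship[1->2]=2 ship[0->1]=2 prod=4 -> inv=[4 10 4]
Step 2: demand=4,sold=4 ship[1->2]=2 ship[0->1]=4 prod=4 -> inv=[4 12 2]
Step 3: demand=4,sold=2 ship[1->2]=2 ship[0->1]=4 prod=4 -> inv=[4 14 2]
Step 4: demand=4,sold=2 ship[1->2]=2 ship[0->1]=4 prod=4 -> inv=[4 16 2]
Step 5: demand=4,sold=2 ship[1->2]=2 ship[0->1]=4 prod=4 -> inv=[4 18 2]
Step 6: demand=4,sold=2 ship[1->2]=2 ship[0->1]=4 prod=4 -> inv=[4 20 2]
Step 7: demand=4,sold=2 ship[1->2]=2 ship[0->1]=4 prod=4 -> inv=[4 22 2]

4 22 2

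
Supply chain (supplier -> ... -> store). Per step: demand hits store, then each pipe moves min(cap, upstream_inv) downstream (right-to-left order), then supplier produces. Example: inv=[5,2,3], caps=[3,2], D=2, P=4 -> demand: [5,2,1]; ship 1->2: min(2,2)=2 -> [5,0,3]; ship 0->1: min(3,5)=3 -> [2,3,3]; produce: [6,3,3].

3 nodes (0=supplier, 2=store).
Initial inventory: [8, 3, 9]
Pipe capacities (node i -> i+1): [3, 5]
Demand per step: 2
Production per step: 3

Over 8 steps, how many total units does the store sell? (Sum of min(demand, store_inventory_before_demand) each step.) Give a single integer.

Step 1: sold=2 (running total=2) -> [8 3 10]
Step 2: sold=2 (running total=4) -> [8 3 11]
Step 3: sold=2 (running total=6) -> [8 3 12]
Step 4: sold=2 (running total=8) -> [8 3 13]
Step 5: sold=2 (running total=10) -> [8 3 14]
Step 6: sold=2 (running total=12) -> [8 3 15]
Step 7: sold=2 (running total=14) -> [8 3 16]
Step 8: sold=2 (running total=16) -> [8 3 17]

Answer: 16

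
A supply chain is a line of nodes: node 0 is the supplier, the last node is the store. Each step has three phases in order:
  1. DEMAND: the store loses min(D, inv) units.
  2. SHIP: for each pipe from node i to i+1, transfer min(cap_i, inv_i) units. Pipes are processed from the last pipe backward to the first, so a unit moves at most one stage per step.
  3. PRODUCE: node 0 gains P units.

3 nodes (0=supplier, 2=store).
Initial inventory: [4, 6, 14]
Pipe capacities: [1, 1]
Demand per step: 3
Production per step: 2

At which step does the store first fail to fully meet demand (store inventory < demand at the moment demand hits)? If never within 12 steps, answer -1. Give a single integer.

Step 1: demand=3,sold=3 ship[1->2]=1 ship[0->1]=1 prod=2 -> [5 6 12]
Step 2: demand=3,sold=3 ship[1->2]=1 ship[0->1]=1 prod=2 -> [6 6 10]
Step 3: demand=3,sold=3 ship[1->2]=1 ship[0->1]=1 prod=2 -> [7 6 8]
Step 4: demand=3,sold=3 ship[1->2]=1 ship[0->1]=1 prod=2 -> [8 6 6]
Step 5: demand=3,sold=3 ship[1->2]=1 ship[0->1]=1 prod=2 -> [9 6 4]
Step 6: demand=3,sold=3 ship[1->2]=1 ship[0->1]=1 prod=2 -> [10 6 2]
Step 7: demand=3,sold=2 ship[1->2]=1 ship[0->1]=1 prod=2 -> [11 6 1]
Step 8: demand=3,sold=1 ship[1->2]=1 ship[0->1]=1 prod=2 -> [12 6 1]
Step 9: demand=3,sold=1 ship[1->2]=1 ship[0->1]=1 prod=2 -> [13 6 1]
Step 10: demand=3,sold=1 ship[1->2]=1 ship[0->1]=1 prod=2 -> [14 6 1]
Step 11: demand=3,sold=1 ship[1->2]=1 ship[0->1]=1 prod=2 -> [15 6 1]
Step 12: demand=3,sold=1 ship[1->2]=1 ship[0->1]=1 prod=2 -> [16 6 1]
First stockout at step 7

7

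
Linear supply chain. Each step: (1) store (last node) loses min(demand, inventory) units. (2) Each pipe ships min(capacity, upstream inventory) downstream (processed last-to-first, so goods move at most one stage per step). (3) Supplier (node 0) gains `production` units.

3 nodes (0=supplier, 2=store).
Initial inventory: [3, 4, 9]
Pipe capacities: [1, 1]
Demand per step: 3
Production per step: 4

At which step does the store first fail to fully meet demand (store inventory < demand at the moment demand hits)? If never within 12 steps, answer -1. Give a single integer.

Step 1: demand=3,sold=3 ship[1->2]=1 ship[0->1]=1 prod=4 -> [6 4 7]
Step 2: demand=3,sold=3 ship[1->2]=1 ship[0->1]=1 prod=4 -> [9 4 5]
Step 3: demand=3,sold=3 ship[1->2]=1 ship[0->1]=1 prod=4 -> [12 4 3]
Step 4: demand=3,sold=3 ship[1->2]=1 ship[0->1]=1 prod=4 -> [15 4 1]
Step 5: demand=3,sold=1 ship[1->2]=1 ship[0->1]=1 prod=4 -> [18 4 1]
Step 6: demand=3,sold=1 ship[1->2]=1 ship[0->1]=1 prod=4 -> [21 4 1]
Step 7: demand=3,sold=1 ship[1->2]=1 ship[0->1]=1 prod=4 -> [24 4 1]
Step 8: demand=3,sold=1 ship[1->2]=1 ship[0->1]=1 prod=4 -> [27 4 1]
Step 9: demand=3,sold=1 ship[1->2]=1 ship[0->1]=1 prod=4 -> [30 4 1]
Step 10: demand=3,sold=1 ship[1->2]=1 ship[0->1]=1 prod=4 -> [33 4 1]
Step 11: demand=3,sold=1 ship[1->2]=1 ship[0->1]=1 prod=4 -> [36 4 1]
Step 12: demand=3,sold=1 ship[1->2]=1 ship[0->1]=1 prod=4 -> [39 4 1]
First stockout at step 5

5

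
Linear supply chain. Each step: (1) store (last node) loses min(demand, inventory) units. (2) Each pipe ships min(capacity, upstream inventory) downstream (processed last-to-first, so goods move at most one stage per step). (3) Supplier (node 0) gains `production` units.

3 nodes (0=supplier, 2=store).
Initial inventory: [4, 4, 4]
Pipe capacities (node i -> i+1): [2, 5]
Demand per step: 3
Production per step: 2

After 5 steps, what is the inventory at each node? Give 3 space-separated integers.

Step 1: demand=3,sold=3 ship[1->2]=4 ship[0->1]=2 prod=2 -> inv=[4 2 5]
Step 2: demand=3,sold=3 ship[1->2]=2 ship[0->1]=2 prod=2 -> inv=[4 2 4]
Step 3: demand=3,sold=3 ship[1->2]=2 ship[0->1]=2 prod=2 -> inv=[4 2 3]
Step 4: demand=3,sold=3 ship[1->2]=2 ship[0->1]=2 prod=2 -> inv=[4 2 2]
Step 5: demand=3,sold=2 ship[1->2]=2 ship[0->1]=2 prod=2 -> inv=[4 2 2]

4 2 2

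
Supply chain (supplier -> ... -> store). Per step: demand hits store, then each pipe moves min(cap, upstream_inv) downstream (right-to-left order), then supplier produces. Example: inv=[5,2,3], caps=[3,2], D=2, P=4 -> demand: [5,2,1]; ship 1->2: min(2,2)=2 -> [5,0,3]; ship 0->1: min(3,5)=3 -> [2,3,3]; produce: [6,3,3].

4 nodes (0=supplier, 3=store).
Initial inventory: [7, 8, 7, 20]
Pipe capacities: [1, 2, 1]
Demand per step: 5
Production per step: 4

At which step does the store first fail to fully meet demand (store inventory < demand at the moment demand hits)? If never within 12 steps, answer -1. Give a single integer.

Step 1: demand=5,sold=5 ship[2->3]=1 ship[1->2]=2 ship[0->1]=1 prod=4 -> [10 7 8 16]
Step 2: demand=5,sold=5 ship[2->3]=1 ship[1->2]=2 ship[0->1]=1 prod=4 -> [13 6 9 12]
Step 3: demand=5,sold=5 ship[2->3]=1 ship[1->2]=2 ship[0->1]=1 prod=4 -> [16 5 10 8]
Step 4: demand=5,sold=5 ship[2->3]=1 ship[1->2]=2 ship[0->1]=1 prod=4 -> [19 4 11 4]
Step 5: demand=5,sold=4 ship[2->3]=1 ship[1->2]=2 ship[0->1]=1 prod=4 -> [22 3 12 1]
Step 6: demand=5,sold=1 ship[2->3]=1 ship[1->2]=2 ship[0->1]=1 prod=4 -> [25 2 13 1]
Step 7: demand=5,sold=1 ship[2->3]=1 ship[1->2]=2 ship[0->1]=1 prod=4 -> [28 1 14 1]
Step 8: demand=5,sold=1 ship[2->3]=1 ship[1->2]=1 ship[0->1]=1 prod=4 -> [31 1 14 1]
Step 9: demand=5,sold=1 ship[2->3]=1 ship[1->2]=1 ship[0->1]=1 prod=4 -> [34 1 14 1]
Step 10: demand=5,sold=1 ship[2->3]=1 ship[1->2]=1 ship[0->1]=1 prod=4 -> [37 1 14 1]
Step 11: demand=5,sold=1 ship[2->3]=1 ship[1->2]=1 ship[0->1]=1 prod=4 -> [40 1 14 1]
Step 12: demand=5,sold=1 ship[2->3]=1 ship[1->2]=1 ship[0->1]=1 prod=4 -> [43 1 14 1]
First stockout at step 5

5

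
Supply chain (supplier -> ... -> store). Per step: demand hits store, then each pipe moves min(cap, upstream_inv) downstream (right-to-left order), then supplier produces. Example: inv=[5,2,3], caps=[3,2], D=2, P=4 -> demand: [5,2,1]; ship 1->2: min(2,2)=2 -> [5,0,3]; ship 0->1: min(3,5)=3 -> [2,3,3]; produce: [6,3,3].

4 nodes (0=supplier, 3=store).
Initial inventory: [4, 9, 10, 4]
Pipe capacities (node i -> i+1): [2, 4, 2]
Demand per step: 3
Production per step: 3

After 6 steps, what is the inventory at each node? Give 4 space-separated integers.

Step 1: demand=3,sold=3 ship[2->3]=2 ship[1->2]=4 ship[0->1]=2 prod=3 -> inv=[5 7 12 3]
Step 2: demand=3,sold=3 ship[2->3]=2 ship[1->2]=4 ship[0->1]=2 prod=3 -> inv=[6 5 14 2]
Step 3: demand=3,sold=2 ship[2->3]=2 ship[1->2]=4 ship[0->1]=2 prod=3 -> inv=[7 3 16 2]
Step 4: demand=3,sold=2 ship[2->3]=2 ship[1->2]=3 ship[0->1]=2 prod=3 -> inv=[8 2 17 2]
Step 5: demand=3,sold=2 ship[2->3]=2 ship[1->2]=2 ship[0->1]=2 prod=3 -> inv=[9 2 17 2]
Step 6: demand=3,sold=2 ship[2->3]=2 ship[1->2]=2 ship[0->1]=2 prod=3 -> inv=[10 2 17 2]

10 2 17 2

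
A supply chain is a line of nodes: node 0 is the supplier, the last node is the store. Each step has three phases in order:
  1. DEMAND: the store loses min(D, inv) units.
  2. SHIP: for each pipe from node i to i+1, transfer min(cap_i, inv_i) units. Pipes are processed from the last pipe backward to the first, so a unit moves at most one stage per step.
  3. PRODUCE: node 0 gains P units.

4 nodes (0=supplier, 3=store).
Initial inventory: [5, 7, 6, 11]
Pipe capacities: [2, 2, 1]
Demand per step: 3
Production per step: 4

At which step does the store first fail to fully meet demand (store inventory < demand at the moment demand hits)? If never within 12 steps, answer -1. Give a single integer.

Step 1: demand=3,sold=3 ship[2->3]=1 ship[1->2]=2 ship[0->1]=2 prod=4 -> [7 7 7 9]
Step 2: demand=3,sold=3 ship[2->3]=1 ship[1->2]=2 ship[0->1]=2 prod=4 -> [9 7 8 7]
Step 3: demand=3,sold=3 ship[2->3]=1 ship[1->2]=2 ship[0->1]=2 prod=4 -> [11 7 9 5]
Step 4: demand=3,sold=3 ship[2->3]=1 ship[1->2]=2 ship[0->1]=2 prod=4 -> [13 7 10 3]
Step 5: demand=3,sold=3 ship[2->3]=1 ship[1->2]=2 ship[0->1]=2 prod=4 -> [15 7 11 1]
Step 6: demand=3,sold=1 ship[2->3]=1 ship[1->2]=2 ship[0->1]=2 prod=4 -> [17 7 12 1]
Step 7: demand=3,sold=1 ship[2->3]=1 ship[1->2]=2 ship[0->1]=2 prod=4 -> [19 7 13 1]
Step 8: demand=3,sold=1 ship[2->3]=1 ship[1->2]=2 ship[0->1]=2 prod=4 -> [21 7 14 1]
Step 9: demand=3,sold=1 ship[2->3]=1 ship[1->2]=2 ship[0->1]=2 prod=4 -> [23 7 15 1]
Step 10: demand=3,sold=1 ship[2->3]=1 ship[1->2]=2 ship[0->1]=2 prod=4 -> [25 7 16 1]
Step 11: demand=3,sold=1 ship[2->3]=1 ship[1->2]=2 ship[0->1]=2 prod=4 -> [27 7 17 1]
Step 12: demand=3,sold=1 ship[2->3]=1 ship[1->2]=2 ship[0->1]=2 prod=4 -> [29 7 18 1]
First stockout at step 6

6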